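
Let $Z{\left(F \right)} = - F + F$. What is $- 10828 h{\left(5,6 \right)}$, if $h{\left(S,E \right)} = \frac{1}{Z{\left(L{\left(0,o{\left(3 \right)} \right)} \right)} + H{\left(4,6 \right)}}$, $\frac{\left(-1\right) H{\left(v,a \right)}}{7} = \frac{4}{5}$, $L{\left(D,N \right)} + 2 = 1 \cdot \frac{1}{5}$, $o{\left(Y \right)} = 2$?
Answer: $\frac{13535}{7} \approx 1933.6$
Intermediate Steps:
$L{\left(D,N \right)} = - \frac{9}{5}$ ($L{\left(D,N \right)} = -2 + 1 \cdot \frac{1}{5} = -2 + \frac{1}{5} = - \frac{9}{5}$)
$H{\left(v,a \right)} = - \frac{28}{5}$ ($H{\left(v,a \right)} = - 7 \cdot \frac{4}{5} = - 7 \cdot 4 \cdot \frac{1}{5} = \left(-7\right) \frac{4}{5} = - \frac{28}{5}$)
$Z{\left(F \right)} = 0$
$h{\left(S,E \right)} = - \frac{5}{28}$ ($h{\left(S,E \right)} = \frac{1}{0 - \frac{28}{5}} = \frac{1}{- \frac{28}{5}} = - \frac{5}{28}$)
$- 10828 h{\left(5,6 \right)} = \left(-10828\right) \left(- \frac{5}{28}\right) = \frac{13535}{7}$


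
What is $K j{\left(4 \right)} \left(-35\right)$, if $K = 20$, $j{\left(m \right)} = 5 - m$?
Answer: $-700$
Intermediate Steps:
$K j{\left(4 \right)} \left(-35\right) = 20 \left(5 - 4\right) \left(-35\right) = 20 \cdot 1 \left(-35\right) = 20 \left(-35\right) = -700$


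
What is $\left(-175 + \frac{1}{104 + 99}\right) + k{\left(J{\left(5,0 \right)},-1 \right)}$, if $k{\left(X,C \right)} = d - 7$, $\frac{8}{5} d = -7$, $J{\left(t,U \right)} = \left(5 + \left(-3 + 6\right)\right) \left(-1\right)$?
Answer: $- \frac{302665}{1624} \approx -186.37$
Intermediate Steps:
$J{\left(t,U \right)} = -8$ ($J{\left(t,U \right)} = \left(5 + 3\right) \left(-1\right) = 8 \left(-1\right) = -8$)
$d = - \frac{35}{8}$ ($d = \frac{5}{8} \left(-7\right) = - \frac{35}{8} \approx -4.375$)
$k{\left(X,C \right)} = - \frac{91}{8}$ ($k{\left(X,C \right)} = - \frac{35}{8} - 7 = - \frac{91}{8}$)
$\left(-175 + \frac{1}{104 + 99}\right) + k{\left(J{\left(5,0 \right)},-1 \right)} = \left(-175 + \frac{1}{104 + 99}\right) - \frac{91}{8} = \left(-175 + \frac{1}{203}\right) - \frac{91}{8} = - \frac{35524}{203} - \frac{91}{8} = - \frac{302665}{1624}$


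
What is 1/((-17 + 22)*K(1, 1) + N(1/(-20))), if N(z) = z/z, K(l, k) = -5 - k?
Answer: -1/29 ≈ -0.034483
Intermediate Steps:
N(z) = 1
1/((-17 + 22)*K(1, 1) + N(1/(-20))) = 1/((-17 + 22)*(-5 - 1*1) + 1) = 1/(5*(-5 - 1) + 1) = 1/(5*(-6) + 1) = 1/(-30 + 1) = 1/(-29) = -1/29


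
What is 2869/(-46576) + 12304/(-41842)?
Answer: -346557901/974416496 ≈ -0.35566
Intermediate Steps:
2869/(-46576) + 12304/(-41842) = 2869*(-1/46576) + 12304*(-1/41842) = -2869/46576 - 6152/20921 = -346557901/974416496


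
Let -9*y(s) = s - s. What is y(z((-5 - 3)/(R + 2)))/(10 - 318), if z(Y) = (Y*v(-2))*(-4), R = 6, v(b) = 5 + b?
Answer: 0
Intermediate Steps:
z(Y) = -12*Y (z(Y) = (Y*(5 - 2))*(-4) = (Y*3)*(-4) = (3*Y)*(-4) = -12*Y)
y(s) = 0 (y(s) = -(s - s)/9 = -⅑*0 = 0)
y(z((-5 - 3)/(R + 2)))/(10 - 318) = 0/(10 - 318) = 0/(-308) = 0*(-1/308) = 0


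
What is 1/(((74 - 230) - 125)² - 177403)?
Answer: -1/98442 ≈ -1.0158e-5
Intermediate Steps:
1/(((74 - 230) - 125)² - 177403) = 1/((-156 - 125)² - 177403) = 1/((-281)² - 177403) = 1/(78961 - 177403) = 1/(-98442) = -1/98442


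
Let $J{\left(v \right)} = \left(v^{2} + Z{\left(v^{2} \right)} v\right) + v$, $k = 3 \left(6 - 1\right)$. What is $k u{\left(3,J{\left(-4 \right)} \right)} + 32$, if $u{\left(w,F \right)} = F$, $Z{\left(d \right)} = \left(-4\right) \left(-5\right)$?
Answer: $-988$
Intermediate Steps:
$k = 15$ ($k = 3 \cdot 5 = 15$)
$Z{\left(d \right)} = 20$
$J{\left(v \right)} = v^{2} + 21 v$ ($J{\left(v \right)} = \left(v^{2} + 20 v\right) + v = v^{2} + 21 v$)
$k u{\left(3,J{\left(-4 \right)} \right)} + 32 = 15 \left(- 4 \left(21 - 4\right)\right) + 32 = 15 \left(\left(-4\right) 17\right) + 32 = 15 \left(-68\right) + 32 = -1020 + 32 = -988$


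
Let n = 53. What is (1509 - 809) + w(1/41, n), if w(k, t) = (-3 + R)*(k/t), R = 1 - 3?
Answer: 1521095/2173 ≈ 700.00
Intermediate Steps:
R = -2
w(k, t) = -5*k/t (w(k, t) = (-3 - 2)*(k/t) = -5*k/t)
(1509 - 809) + w(1/41, n) = (1509 - 809) - 5/(41*53) = 700 - 5*1/41*1/53 = 700 - 5/2173 = 1521095/2173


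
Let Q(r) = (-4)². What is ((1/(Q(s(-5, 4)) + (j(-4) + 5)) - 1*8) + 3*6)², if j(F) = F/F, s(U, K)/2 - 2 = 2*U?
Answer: 48841/484 ≈ 100.91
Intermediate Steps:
s(U, K) = 4 + 4*U (s(U, K) = 4 + 2*(2*U) = 4 + 4*U)
Q(r) = 16
j(F) = 1
((1/(Q(s(-5, 4)) + (j(-4) + 5)) - 1*8) + 3*6)² = ((1/(16 + (1 + 5)) - 1*8) + 3*6)² = ((1/(16 + 6) - 8) + 18)² = ((1/22 - 8) + 18)² = (-175/22 + 18)² = (221/22)² = 48841/484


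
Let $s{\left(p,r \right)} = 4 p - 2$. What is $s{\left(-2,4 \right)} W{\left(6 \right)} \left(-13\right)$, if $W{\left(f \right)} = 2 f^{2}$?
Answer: $9360$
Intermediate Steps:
$s{\left(p,r \right)} = -2 + 4 p$
$s{\left(-2,4 \right)} W{\left(6 \right)} \left(-13\right) = \left(-2 + 4 \left(-2\right)\right) 2 \cdot 6^{2} \left(-13\right) = \left(-2 - 8\right) 2 \cdot 36 \left(-13\right) = \left(-10\right) 72 \left(-13\right) = \left(-720\right) \left(-13\right) = 9360$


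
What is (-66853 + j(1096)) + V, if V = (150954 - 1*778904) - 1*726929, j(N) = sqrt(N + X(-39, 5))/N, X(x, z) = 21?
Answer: -1421732 + sqrt(1117)/1096 ≈ -1.4217e+6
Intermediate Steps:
j(N) = sqrt(21 + N)/N (j(N) = sqrt(N + 21)/N = sqrt(21 + N)/N)
V = -1354879 (V = (150954 - 778904) - 726929 = -627950 - 726929 = -1354879)
(-66853 + j(1096)) + V = (-66853 + sqrt(21 + 1096)/1096) - 1354879 = (-66853 + sqrt(1117)/1096) - 1354879 = -1421732 + sqrt(1117)/1096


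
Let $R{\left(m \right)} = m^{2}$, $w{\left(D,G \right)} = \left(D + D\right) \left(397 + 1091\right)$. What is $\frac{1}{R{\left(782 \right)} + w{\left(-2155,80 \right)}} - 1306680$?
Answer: $- \frac{7581038530081}{5801756} \approx -1.3067 \cdot 10^{6}$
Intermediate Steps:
$w{\left(D,G \right)} = 2976 D$ ($w{\left(D,G \right)} = 2 D 1488 = 2976 D$)
$\frac{1}{R{\left(782 \right)} + w{\left(-2155,80 \right)}} - 1306680 = \frac{1}{782^{2} + 2976 \left(-2155\right)} - 1306680 = \frac{1}{611524 - 6413280} - 1306680 = \frac{1}{-5801756} - 1306680 = - \frac{1}{5801756} - 1306680 = - \frac{7581038530081}{5801756}$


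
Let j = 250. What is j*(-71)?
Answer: -17750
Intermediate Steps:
j*(-71) = 250*(-71) = -17750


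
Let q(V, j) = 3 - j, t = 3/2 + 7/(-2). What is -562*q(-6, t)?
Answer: -2810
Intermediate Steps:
t = -2 (t = 3*(1/2) + 7*(-1/2) = 3/2 - 7/2 = -2)
-562*q(-6, t) = -562*(3 - 1*(-2)) = -562*(3 + 2) = -562*5 = -2810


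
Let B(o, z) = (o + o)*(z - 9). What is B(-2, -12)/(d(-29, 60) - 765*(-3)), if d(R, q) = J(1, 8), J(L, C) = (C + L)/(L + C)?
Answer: 3/82 ≈ 0.036585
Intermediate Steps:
B(o, z) = 2*o*(-9 + z) (B(o, z) = (2*o)*(-9 + z) = 2*o*(-9 + z))
J(L, C) = 1 (J(L, C) = (C + L)/(C + L) = 1)
d(R, q) = 1
B(-2, -12)/(d(-29, 60) - 765*(-3)) = (2*(-2)*(-9 - 12))/(1 - 765*(-3)) = (2*(-2)*(-21))/(1 + 2295) = 84/2296 = 84*(1/2296) = 3/82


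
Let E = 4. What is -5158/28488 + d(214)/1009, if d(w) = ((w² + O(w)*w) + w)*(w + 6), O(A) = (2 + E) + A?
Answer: 291711668989/14372196 ≈ 20297.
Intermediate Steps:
O(A) = 6 + A (O(A) = (2 + 4) + A = 6 + A)
d(w) = (6 + w)*(w + w² + w*(6 + w)) (d(w) = ((w² + (6 + w)*w) + w)*(w + 6) = ((w² + w*(6 + w)) + w)*(6 + w) = (w + w² + w*(6 + w))*(6 + w) = (6 + w)*(w + w² + w*(6 + w)))
-5158/28488 + d(214)/1009 = -5158/28488 + (214*(42 + 2*214² + 19*214))/1009 = -5158*1/28488 + (214*(42 + 2*45796 + 4066))*(1/1009) = -2579/14244 + (214*(42 + 91592 + 4066))*(1/1009) = -2579/14244 + (214*95700)*(1/1009) = -2579/14244 + 20479800*(1/1009) = -2579/14244 + 20479800/1009 = 291711668989/14372196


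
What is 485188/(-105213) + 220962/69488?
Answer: -5233334419/3655520472 ≈ -1.4316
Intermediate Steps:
485188/(-105213) + 220962/69488 = 485188*(-1/105213) + 220962*(1/69488) = -485188/105213 + 110481/34744 = -5233334419/3655520472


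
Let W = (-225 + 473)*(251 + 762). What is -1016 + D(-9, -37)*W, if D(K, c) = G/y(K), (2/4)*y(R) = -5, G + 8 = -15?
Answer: 2883996/5 ≈ 5.7680e+5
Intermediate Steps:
G = -23 (G = -8 - 15 = -23)
y(R) = -10 (y(R) = 2*(-5) = -10)
D(K, c) = 23/10 (D(K, c) = -23/(-10) = -23*(-1/10) = 23/10)
W = 251224 (W = 248*1013 = 251224)
-1016 + D(-9, -37)*W = -1016 + (23/10)*251224 = -1016 + 2889076/5 = 2883996/5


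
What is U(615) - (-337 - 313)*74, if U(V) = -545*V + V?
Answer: -286460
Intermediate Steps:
U(V) = -544*V
U(615) - (-337 - 313)*74 = -544*615 - (-337 - 313)*74 = -334560 - (-650)*74 = -334560 - 1*(-48100) = -334560 + 48100 = -286460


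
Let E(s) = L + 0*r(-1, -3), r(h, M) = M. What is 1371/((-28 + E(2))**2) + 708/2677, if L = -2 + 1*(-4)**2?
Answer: 3808935/524692 ≈ 7.2594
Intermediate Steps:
L = 14 (L = -2 + 1*16 = -2 + 16 = 14)
E(s) = 14 (E(s) = 14 + 0*(-3) = 14 + 0 = 14)
1371/((-28 + E(2))**2) + 708/2677 = 1371/((-28 + 14)**2) + 708/2677 = 1371/((-14)**2) + 708*(1/2677) = 1371/196 + 708/2677 = 3808935/524692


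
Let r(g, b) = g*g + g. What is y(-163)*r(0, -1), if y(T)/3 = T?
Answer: 0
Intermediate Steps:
r(g, b) = g + g² (r(g, b) = g² + g = g + g²)
y(T) = 3*T
y(-163)*r(0, -1) = (3*(-163))*(0*(1 + 0)) = -0 = -489*0 = 0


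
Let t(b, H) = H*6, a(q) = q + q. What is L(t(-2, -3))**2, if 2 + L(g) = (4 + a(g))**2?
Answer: 1044484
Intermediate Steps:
a(q) = 2*q
t(b, H) = 6*H
L(g) = -2 + (4 + 2*g)**2
L(t(-2, -3))**2 = (-2 + 4*(2 + 6*(-3))**2)**2 = (-2 + 4*(2 - 18)**2)**2 = (-2 + 4*(-16)**2)**2 = (-2 + 4*256)**2 = (-2 + 1024)**2 = 1022**2 = 1044484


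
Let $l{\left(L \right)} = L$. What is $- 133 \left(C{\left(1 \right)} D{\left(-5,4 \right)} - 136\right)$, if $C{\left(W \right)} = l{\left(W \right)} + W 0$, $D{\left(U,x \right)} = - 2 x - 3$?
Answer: $19551$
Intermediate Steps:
$D{\left(U,x \right)} = -3 - 2 x$
$C{\left(W \right)} = W$ ($C{\left(W \right)} = W + W 0 = W + 0 = W$)
$- 133 \left(C{\left(1 \right)} D{\left(-5,4 \right)} - 136\right) = - 133 \left(1 \left(-3 - 8\right) - 136\right) = - 133 \left(1 \left(-11\right) - 136\right) = - 133 \left(-11 - 136\right) = \left(-133\right) \left(-147\right) = 19551$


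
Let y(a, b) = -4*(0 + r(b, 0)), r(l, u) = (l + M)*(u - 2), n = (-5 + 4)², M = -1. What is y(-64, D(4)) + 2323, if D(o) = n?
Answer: 2323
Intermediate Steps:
n = 1 (n = (-1)² = 1)
D(o) = 1
r(l, u) = (-1 + l)*(-2 + u) (r(l, u) = (l - 1)*(u - 2) = (-1 + l)*(-2 + u))
y(a, b) = -8 + 8*b (y(a, b) = -4*(0 + (2 - 1*0 - 2*b + b*0)) = -4*(0 + (2 + 0 - 2*b + 0)) = -4*(0 + (2 - 2*b)) = -4*(2 - 2*b) = -8 + 8*b)
y(-64, D(4)) + 2323 = (-8 + 8*1) + 2323 = (-8 + 8) + 2323 = 0 + 2323 = 2323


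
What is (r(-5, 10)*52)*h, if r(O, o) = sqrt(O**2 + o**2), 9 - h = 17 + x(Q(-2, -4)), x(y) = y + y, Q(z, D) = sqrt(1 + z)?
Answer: 520*sqrt(5)*(-4 - I) ≈ -4651.0 - 1162.8*I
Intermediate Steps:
x(y) = 2*y
h = -8 - 2*I (h = 9 - (17 + 2*sqrt(1 - 2)) = 9 - (17 + 2*sqrt(-1)) = 9 - (17 + 2*I) = 9 + (-17 - 2*I) = -8 - 2*I ≈ -8.0 - 2.0*I)
(r(-5, 10)*52)*h = (sqrt((-5)**2 + 10**2)*52)*(-8 - 2*I) = (sqrt(25 + 100)*52)*(-8 - 2*I) = (sqrt(125)*52)*(-8 - 2*I) = ((5*sqrt(5))*52)*(-8 - 2*I) = (260*sqrt(5))*(-8 - 2*I) = 260*sqrt(5)*(-8 - 2*I)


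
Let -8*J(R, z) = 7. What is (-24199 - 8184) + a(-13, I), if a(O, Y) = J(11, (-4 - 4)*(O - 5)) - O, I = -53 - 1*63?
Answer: -258967/8 ≈ -32371.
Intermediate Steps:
J(R, z) = -7/8 (J(R, z) = -1/8*7 = -7/8)
I = -116 (I = -53 - 63 = -116)
a(O, Y) = -7/8 - O
(-24199 - 8184) + a(-13, I) = (-24199 - 8184) + (-7/8 - 1*(-13)) = -32383 + (-7/8 + 13) = -32383 + 97/8 = -258967/8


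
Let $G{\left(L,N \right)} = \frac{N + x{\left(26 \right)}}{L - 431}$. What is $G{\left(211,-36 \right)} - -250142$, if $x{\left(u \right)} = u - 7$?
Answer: $\frac{55031257}{220} \approx 2.5014 \cdot 10^{5}$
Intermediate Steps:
$x{\left(u \right)} = -7 + u$
$G{\left(L,N \right)} = \frac{19 + N}{-431 + L}$ ($G{\left(L,N \right)} = \frac{N + \left(-7 + 26\right)}{L - 431} = \frac{N + 19}{-431 + L} = \frac{19 + N}{-431 + L}$)
$G{\left(211,-36 \right)} - -250142 = \frac{19 - 36}{-431 + 211} - -250142 = \frac{1}{-220} \left(-17\right) + 250142 = \left(- \frac{1}{220}\right) \left(-17\right) + 250142 = \frac{17}{220} + 250142 = \frac{55031257}{220}$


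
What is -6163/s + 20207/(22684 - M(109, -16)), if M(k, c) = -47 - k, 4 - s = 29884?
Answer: 9306851/8530740 ≈ 1.0910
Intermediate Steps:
s = -29880 (s = 4 - 1*29884 = 4 - 29884 = -29880)
-6163/s + 20207/(22684 - M(109, -16)) = -6163/(-29880) + 20207/(22684 - (-47 - 1*109)) = -6163*(-1/29880) + 20207/(22684 - (-47 - 109)) = 6163/29880 + 20207/(22684 - 1*(-156)) = 6163/29880 + 20207/(22684 + 156) = 6163/29880 + 20207/22840 = 9306851/8530740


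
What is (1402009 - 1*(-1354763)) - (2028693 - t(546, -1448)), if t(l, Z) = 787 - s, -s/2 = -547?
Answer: 727772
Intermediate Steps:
s = 1094 (s = -2*(-547) = 1094)
t(l, Z) = -307 (t(l, Z) = 787 - 1*1094 = 787 - 1094 = -307)
(1402009 - 1*(-1354763)) - (2028693 - t(546, -1448)) = (1402009 - 1*(-1354763)) - (2028693 - 1*(-307)) = (1402009 + 1354763) - (2028693 + 307) = 2756772 - 1*2029000 = 2756772 - 2029000 = 727772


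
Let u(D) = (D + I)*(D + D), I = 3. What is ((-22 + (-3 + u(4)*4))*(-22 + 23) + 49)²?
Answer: 61504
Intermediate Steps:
u(D) = 2*D*(3 + D) (u(D) = (D + 3)*(D + D) = (3 + D)*(2*D) = 2*D*(3 + D))
((-22 + (-3 + u(4)*4))*(-22 + 23) + 49)² = ((-22 + (-3 + (2*4*(3 + 4))*4))*(-22 + 23) + 49)² = ((-22 + (-3 + (2*4*7)*4))*1 + 49)² = ((-22 + (-3 + 56*4))*1 + 49)² = ((-22 + (-3 + 224))*1 + 49)² = ((-22 + 221)*1 + 49)² = (199*1 + 49)² = (199 + 49)² = 248² = 61504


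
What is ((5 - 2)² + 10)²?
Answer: 361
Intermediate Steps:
((5 - 2)² + 10)² = (3² + 10)² = (9 + 10)² = 19² = 361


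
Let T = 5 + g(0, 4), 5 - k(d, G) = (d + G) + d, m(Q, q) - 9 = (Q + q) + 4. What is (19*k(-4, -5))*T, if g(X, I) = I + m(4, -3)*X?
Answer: 3078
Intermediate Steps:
m(Q, q) = 13 + Q + q (m(Q, q) = 9 + ((Q + q) + 4) = 9 + (4 + Q + q) = 13 + Q + q)
g(X, I) = I + 14*X (g(X, I) = I + (13 + 4 - 3)*X = I + 14*X)
k(d, G) = 5 - G - 2*d (k(d, G) = 5 - ((d + G) + d) = 5 - ((G + d) + d) = 5 - (G + 2*d) = 5 + (-G - 2*d) = 5 - G - 2*d)
T = 9 (T = 5 + (4 + 14*0) = 5 + (4 + 0) = 5 + 4 = 9)
(19*k(-4, -5))*T = (19*(5 - 1*(-5) - 2*(-4)))*9 = (19*(5 + 5 + 8))*9 = (19*18)*9 = 342*9 = 3078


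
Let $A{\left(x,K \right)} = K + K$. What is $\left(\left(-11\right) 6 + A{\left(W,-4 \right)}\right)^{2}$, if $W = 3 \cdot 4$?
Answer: $5476$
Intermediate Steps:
$W = 12$
$A{\left(x,K \right)} = 2 K$
$\left(\left(-11\right) 6 + A{\left(W,-4 \right)}\right)^{2} = \left(\left(-11\right) 6 + 2 \left(-4\right)\right)^{2} = \left(-66 - 8\right)^{2} = \left(-74\right)^{2} = 5476$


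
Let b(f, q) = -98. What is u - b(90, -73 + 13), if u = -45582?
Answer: -45484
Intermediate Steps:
u - b(90, -73 + 13) = -45582 - 1*(-98) = -45582 + 98 = -45484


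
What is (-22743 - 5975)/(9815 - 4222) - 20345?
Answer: -113818303/5593 ≈ -20350.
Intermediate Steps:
(-22743 - 5975)/(9815 - 4222) - 20345 = -28718/5593 - 20345 = -113818303/5593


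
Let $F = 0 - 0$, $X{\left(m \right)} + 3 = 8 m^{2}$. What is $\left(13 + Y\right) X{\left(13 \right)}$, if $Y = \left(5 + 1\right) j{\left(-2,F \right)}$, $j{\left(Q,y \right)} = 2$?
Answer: $33725$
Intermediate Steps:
$X{\left(m \right)} = -3 + 8 m^{2}$
$F = 0$ ($F = 0 + 0 = 0$)
$Y = 12$ ($Y = \left(5 + 1\right) 2 = 6 \cdot 2 = 12$)
$\left(13 + Y\right) X{\left(13 \right)} = \left(13 + 12\right) \left(-3 + 8 \cdot 13^{2}\right) = 25 \left(-3 + 8 \cdot 169\right) = 25 \left(-3 + 1352\right) = 25 \cdot 1349 = 33725$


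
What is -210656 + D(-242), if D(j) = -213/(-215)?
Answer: -45290827/215 ≈ -2.1066e+5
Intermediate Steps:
D(j) = 213/215 (D(j) = -213*(-1/215) = 213/215)
-210656 + D(-242) = -210656 + 213/215 = -45290827/215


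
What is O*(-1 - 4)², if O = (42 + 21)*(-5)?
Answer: -7875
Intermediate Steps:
O = -315 (O = 63*(-5) = -315)
O*(-1 - 4)² = -315*(-1 - 4)² = -315*(-5)² = -315*25 = -7875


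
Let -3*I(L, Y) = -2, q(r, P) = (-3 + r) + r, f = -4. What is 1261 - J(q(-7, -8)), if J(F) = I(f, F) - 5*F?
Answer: 3526/3 ≈ 1175.3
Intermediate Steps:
q(r, P) = -3 + 2*r
I(L, Y) = 2/3 (I(L, Y) = -1/3*(-2) = 2/3)
J(F) = 2/3 - 5*F
1261 - J(q(-7, -8)) = 1261 - (2/3 - 5*(-3 + 2*(-7))) = 1261 - (2/3 - 5*(-3 - 14)) = 1261 - (2/3 - 5*(-17)) = 1261 - (2/3 + 85) = 1261 - 1*257/3 = 1261 - 257/3 = 3526/3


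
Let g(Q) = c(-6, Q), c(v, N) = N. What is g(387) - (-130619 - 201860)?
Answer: 332866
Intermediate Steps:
g(Q) = Q
g(387) - (-130619 - 201860) = 387 - (-130619 - 201860) = 387 - 1*(-332479) = 387 + 332479 = 332866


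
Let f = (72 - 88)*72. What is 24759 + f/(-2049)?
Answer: 16910781/683 ≈ 24760.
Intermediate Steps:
f = -1152 (f = -16*72 = -1152)
24759 + f/(-2049) = 24759 - 1152/(-2049) = 24759 - 1152*(-1/2049) = 24759 + 384/683 = 16910781/683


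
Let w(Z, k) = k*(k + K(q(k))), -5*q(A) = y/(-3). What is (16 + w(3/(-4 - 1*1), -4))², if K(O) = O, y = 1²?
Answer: 226576/225 ≈ 1007.0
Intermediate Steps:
y = 1
q(A) = 1/15 (q(A) = -1/(5*(-3)) = -(-1)/(5*3) = -⅕*(-⅓) = 1/15)
w(Z, k) = k*(1/15 + k) (w(Z, k) = k*(k + 1/15) = k*(1/15 + k))
(16 + w(3/(-4 - 1*1), -4))² = (16 - 4*(1/15 - 4))² = (16 - 4*(-59/15))² = (16 + 236/15)² = (476/15)² = 226576/225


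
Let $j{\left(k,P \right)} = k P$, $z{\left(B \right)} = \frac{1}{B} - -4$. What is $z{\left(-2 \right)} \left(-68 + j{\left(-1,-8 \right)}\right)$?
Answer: $-210$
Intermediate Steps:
$z{\left(B \right)} = 4 + \frac{1}{B}$ ($z{\left(B \right)} = \frac{1}{B} + 4 = 4 + \frac{1}{B}$)
$j{\left(k,P \right)} = P k$
$z{\left(-2 \right)} \left(-68 + j{\left(-1,-8 \right)}\right) = \left(4 + \frac{1}{-2}\right) \left(-68 - -8\right) = \left(4 - \frac{1}{2}\right) \left(-68 + 8\right) = \frac{7}{2} \left(-60\right) = -210$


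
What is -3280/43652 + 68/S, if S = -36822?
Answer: -909886/11818779 ≈ -0.076986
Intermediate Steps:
-3280/43652 + 68/S = -3280/43652 + 68/(-36822) = -3280*1/43652 + 68*(-1/36822) = -820/10913 - 2/1083 = -909886/11818779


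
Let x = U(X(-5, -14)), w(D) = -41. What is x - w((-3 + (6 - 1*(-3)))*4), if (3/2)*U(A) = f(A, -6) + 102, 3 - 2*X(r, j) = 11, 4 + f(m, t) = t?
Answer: 307/3 ≈ 102.33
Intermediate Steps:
f(m, t) = -4 + t
X(r, j) = -4 (X(r, j) = 3/2 - ½*11 = 3/2 - 11/2 = -4)
U(A) = 184/3 (U(A) = 2*((-4 - 6) + 102)/3 = 2*(-10 + 102)/3 = (⅔)*92 = 184/3)
x = 184/3 ≈ 61.333
x - w((-3 + (6 - 1*(-3)))*4) = 184/3 - 1*(-41) = 184/3 + 41 = 307/3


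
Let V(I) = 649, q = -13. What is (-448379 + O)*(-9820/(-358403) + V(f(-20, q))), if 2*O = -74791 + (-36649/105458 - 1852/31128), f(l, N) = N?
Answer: -115341148466905568984/365835919817 ≈ -3.1528e+8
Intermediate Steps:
O = -114513759013/3062217 (O = (-74791 + (-36649/105458 - 1852/31128))/2 = (-74791 + (-36649*1/105458 - 1852*1/31128))/2 = (-74791 + (-547/1574 - 463/7782))/2 = (-74791 - 1246379/3062217)/2 = (1/2)*(-229027518026/3062217) = -114513759013/3062217 ≈ -37396.)
(-448379 + O)*(-9820/(-358403) + V(f(-20, q))) = (-448379 - 114513759013/3062217)*(-9820/(-358403) + 649) = -1487547555256*(-9820*(-1/358403) + 649)/3062217 = -1487547555256*(9820/358403 + 649)/3062217 = -1487547555256/3062217*232613367/358403 = -115341148466905568984/365835919817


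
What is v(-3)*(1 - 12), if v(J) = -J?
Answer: -33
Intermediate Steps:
v(-3)*(1 - 12) = (-1*(-3))*(1 - 12) = 3*(-11) = -33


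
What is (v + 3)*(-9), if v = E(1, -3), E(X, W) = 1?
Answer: -36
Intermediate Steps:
v = 1
(v + 3)*(-9) = (1 + 3)*(-9) = 4*(-9) = -36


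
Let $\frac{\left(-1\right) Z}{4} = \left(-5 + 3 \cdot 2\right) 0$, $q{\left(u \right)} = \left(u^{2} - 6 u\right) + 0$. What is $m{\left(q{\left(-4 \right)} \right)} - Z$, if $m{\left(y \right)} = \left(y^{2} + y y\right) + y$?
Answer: $3240$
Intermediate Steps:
$q{\left(u \right)} = u^{2} - 6 u$
$m{\left(y \right)} = y + 2 y^{2}$ ($m{\left(y \right)} = \left(y^{2} + y^{2}\right) + y = 2 y^{2} + y = y + 2 y^{2}$)
$Z = 0$ ($Z = - 4 \left(-5 + 3 \cdot 2\right) 0 = - 4 \left(-5 + 6\right) 0 = - 4 \cdot 1 \cdot 0 = \left(-4\right) 0 = 0$)
$m{\left(q{\left(-4 \right)} \right)} - Z = - 4 \left(-6 - 4\right) \left(1 + 2 \left(- 4 \left(-6 - 4\right)\right)\right) - 0 = \left(-4\right) \left(-10\right) \left(1 + 2 \left(\left(-4\right) \left(-10\right)\right)\right) + 0 = 40 \left(1 + 2 \cdot 40\right) + 0 = 40 \left(1 + 80\right) + 0 = 40 \cdot 81 + 0 = 3240 + 0 = 3240$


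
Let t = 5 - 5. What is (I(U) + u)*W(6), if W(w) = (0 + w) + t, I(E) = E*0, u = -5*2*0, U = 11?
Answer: 0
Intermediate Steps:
u = 0 (u = -10*0 = 0)
I(E) = 0
t = 0
W(w) = w (W(w) = (0 + w) + 0 = w + 0 = w)
(I(U) + u)*W(6) = (0 + 0)*6 = 0*6 = 0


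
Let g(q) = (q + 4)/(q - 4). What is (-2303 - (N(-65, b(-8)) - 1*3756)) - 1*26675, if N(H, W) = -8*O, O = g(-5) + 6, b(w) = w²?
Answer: -226558/9 ≈ -25173.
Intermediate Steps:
g(q) = (4 + q)/(-4 + q)
O = 55/9 (O = (4 - 5)/(-4 - 5) + 6 = -1/(-9) + 6 = -⅑*(-1) + 6 = ⅑ + 6 = 55/9 ≈ 6.1111)
N(H, W) = -440/9 (N(H, W) = -8*55/9 = -440/9)
(-2303 - (N(-65, b(-8)) - 1*3756)) - 1*26675 = (-2303 - (-440/9 - 1*3756)) - 1*26675 = (-2303 - (-440/9 - 3756)) - 26675 = (-2303 - 1*(-34244/9)) - 26675 = (-2303 + 34244/9) - 26675 = 13517/9 - 26675 = -226558/9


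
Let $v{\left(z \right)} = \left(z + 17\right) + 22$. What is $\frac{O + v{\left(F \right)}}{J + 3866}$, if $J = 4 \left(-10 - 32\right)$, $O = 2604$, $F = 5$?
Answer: $\frac{1324}{1849} \approx 0.71606$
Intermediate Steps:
$J = -168$ ($J = 4 \left(-42\right) = -168$)
$v{\left(z \right)} = 39 + z$ ($v{\left(z \right)} = \left(17 + z\right) + 22 = 39 + z$)
$\frac{O + v{\left(F \right)}}{J + 3866} = \frac{2604 + \left(39 + 5\right)}{-168 + 3866} = \frac{2604 + 44}{3698} = 2648 \cdot \frac{1}{3698} = \frac{1324}{1849}$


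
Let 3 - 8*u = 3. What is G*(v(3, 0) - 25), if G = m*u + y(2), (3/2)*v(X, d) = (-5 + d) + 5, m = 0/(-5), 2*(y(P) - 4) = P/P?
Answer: -225/2 ≈ -112.50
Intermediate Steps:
u = 0 (u = 3/8 - ⅛*3 = 3/8 - 3/8 = 0)
y(P) = 9/2 (y(P) = 4 + (P/P)/2 = 4 + (½)*1 = 4 + ½ = 9/2)
m = 0 (m = 0*(-⅕) = 0)
v(X, d) = 2*d/3 (v(X, d) = 2*((-5 + d) + 5)/3 = 2*d/3)
G = 9/2 (G = 0*0 + 9/2 = 0 + 9/2 = 9/2 ≈ 4.5000)
G*(v(3, 0) - 25) = 9*((⅔)*0 - 25)/2 = 9*(0 - 25)/2 = (9/2)*(-25) = -225/2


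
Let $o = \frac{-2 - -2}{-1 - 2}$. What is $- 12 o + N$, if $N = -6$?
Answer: $-6$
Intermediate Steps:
$o = 0$ ($o = \frac{-2 + \left(-3 + 5\right)}{-3} = \left(-2 + 2\right) \left(- \frac{1}{3}\right) = 0 \left(- \frac{1}{3}\right) = 0$)
$- 12 o + N = \left(-12\right) 0 - 6 = 0 - 6 = -6$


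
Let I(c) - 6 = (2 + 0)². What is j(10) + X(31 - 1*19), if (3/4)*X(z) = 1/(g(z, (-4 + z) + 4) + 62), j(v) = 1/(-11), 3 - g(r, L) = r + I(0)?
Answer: -85/1419 ≈ -0.059901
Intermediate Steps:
I(c) = 10 (I(c) = 6 + (2 + 0)² = 6 + 2² = 6 + 4 = 10)
g(r, L) = -7 - r (g(r, L) = 3 - (r + 10) = 3 - (10 + r) = 3 + (-10 - r) = -7 - r)
j(v) = -1/11
X(z) = 4/(3*(55 - z)) (X(z) = 4/(3*((-7 - z) + 62)) = 4/(3*(55 - z)))
j(10) + X(31 - 1*19) = -1/11 - 4/(-165 + 3*(31 - 1*19)) = -1/11 - 4/(-165 + 3*(31 - 19)) = -1/11 - 4/(-165 + 3*12) = -1/11 - 4/(-165 + 36) = -1/11 - 4/(-129) = -1/11 - 4*(-1/129) = -1/11 + 4/129 = -85/1419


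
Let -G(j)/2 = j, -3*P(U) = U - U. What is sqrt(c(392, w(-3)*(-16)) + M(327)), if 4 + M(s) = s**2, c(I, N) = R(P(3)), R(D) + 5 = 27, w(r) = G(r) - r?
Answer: 3*sqrt(11883) ≈ 327.03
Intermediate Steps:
P(U) = 0 (P(U) = -(U - U)/3 = -1/3*0 = 0)
G(j) = -2*j
w(r) = -3*r (w(r) = -2*r - r = -3*r)
R(D) = 22 (R(D) = -5 + 27 = 22)
c(I, N) = 22
M(s) = -4 + s**2
sqrt(c(392, w(-3)*(-16)) + M(327)) = sqrt(22 + (-4 + 327**2)) = sqrt(22 + (-4 + 106929)) = sqrt(22 + 106925) = sqrt(106947) = 3*sqrt(11883)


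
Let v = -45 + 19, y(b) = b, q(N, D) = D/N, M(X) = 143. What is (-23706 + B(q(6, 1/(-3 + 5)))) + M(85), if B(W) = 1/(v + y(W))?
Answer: -7328105/311 ≈ -23563.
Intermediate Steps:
v = -26
B(W) = 1/(-26 + W)
(-23706 + B(q(6, 1/(-3 + 5)))) + M(85) = (-23706 + 1/(-26 + 1/((-3 + 5)*6))) + 143 = (-23706 + 1/(-26 + (⅙)/2)) + 143 = (-23706 + 1/(-26 + (½)*(⅙))) + 143 = (-23706 + 1/(-26 + 1/12)) + 143 = (-23706 + 1/(-311/12)) + 143 = (-23706 - 12/311) + 143 = -7372578/311 + 143 = -7328105/311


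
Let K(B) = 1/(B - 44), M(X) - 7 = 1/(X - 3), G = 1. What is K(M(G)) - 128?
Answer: -9602/75 ≈ -128.03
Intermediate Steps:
M(X) = 7 + 1/(-3 + X) (M(X) = 7 + 1/(X - 3) = 7 + 1/(-3 + X))
K(B) = 1/(-44 + B)
K(M(G)) - 128 = 1/(-44 + (-20 + 7*1)/(-3 + 1)) - 128 = 1/(-44 + (-20 + 7)/(-2)) - 128 = 1/(-44 - ½*(-13)) - 128 = 1/(-44 + 13/2) - 128 = 1/(-75/2) - 128 = -2/75 - 128 = -9602/75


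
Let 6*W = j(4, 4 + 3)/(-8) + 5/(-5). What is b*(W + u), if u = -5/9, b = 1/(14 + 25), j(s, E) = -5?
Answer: -89/5616 ≈ -0.015848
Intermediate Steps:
W = -1/16 (W = (-5/(-8) + 5/(-5))/6 = (-5*(-1/8) + 5*(-1/5))/6 = (5/8 - 1)/6 = (1/6)*(-3/8) = -1/16 ≈ -0.062500)
b = 1/39 ≈ 0.025641
u = -5/9 (u = -5*1/9 = -5/9 ≈ -0.55556)
b*(W + u) = (-1/16 - 5/9)/39 = (1/39)*(-89/144) = -89/5616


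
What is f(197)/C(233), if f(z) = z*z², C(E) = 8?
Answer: 7645373/8 ≈ 9.5567e+5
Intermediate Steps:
f(z) = z³
f(197)/C(233) = 197³/8 = 7645373*(⅛) = 7645373/8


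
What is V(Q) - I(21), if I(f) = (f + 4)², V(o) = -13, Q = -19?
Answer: -638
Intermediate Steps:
I(f) = (4 + f)²
V(Q) - I(21) = -13 - (4 + 21)² = -13 - 1*25² = -13 - 1*625 = -13 - 625 = -638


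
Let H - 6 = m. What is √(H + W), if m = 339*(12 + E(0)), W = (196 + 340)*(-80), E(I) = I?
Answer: I*√38806 ≈ 196.99*I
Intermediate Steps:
W = -42880 (W = 536*(-80) = -42880)
m = 4068 (m = 339*(12 + 0) = 339*12 = 4068)
H = 4074 (H = 6 + 4068 = 4074)
√(H + W) = √(4074 - 42880) = √(-38806) = I*√38806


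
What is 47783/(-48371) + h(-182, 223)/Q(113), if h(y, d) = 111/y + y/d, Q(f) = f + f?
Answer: -441086077755/443679901756 ≈ -0.99415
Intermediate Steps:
Q(f) = 2*f
47783/(-48371) + h(-182, 223)/Q(113) = 47783/(-48371) + (111/(-182) - 182/223)/((2*113)) = 47783*(-1/48371) + (111*(-1/182) - 182*1/223)/226 = -47783/48371 + (-111/182 - 182/223)*(1/226) = -47783/48371 - 57877/40586*1/226 = -47783/48371 - 57877/9172436 = -441086077755/443679901756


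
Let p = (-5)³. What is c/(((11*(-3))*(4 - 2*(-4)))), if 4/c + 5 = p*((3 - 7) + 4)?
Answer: 1/495 ≈ 0.0020202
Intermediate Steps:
p = -125
c = -⅘ (c = 4/(-5 - 125*((3 - 7) + 4)) = 4/(-5 - 125*(-4 + 4)) = 4/(-5 - 125*0) = 4/(-5 + 0) = 4/(-5) = 4*(-⅕) = -⅘ ≈ -0.80000)
c/(((11*(-3))*(4 - 2*(-4)))) = -4*(-1/(33*(4 - 2*(-4))))/5 = -4*(-1/(33*(4 + 8)))/5 = -4/(5*((-33*12))) = -⅘/(-396) = -⅘*(-1/396) = 1/495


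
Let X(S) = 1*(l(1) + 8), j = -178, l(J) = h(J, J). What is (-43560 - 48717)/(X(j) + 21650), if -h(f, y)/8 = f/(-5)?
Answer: -461385/108298 ≈ -4.2603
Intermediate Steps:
h(f, y) = 8*f/5 (h(f, y) = -8*f/(-5) = -8*f*(-1)/5 = -(-8)*f/5 = 8*f/5)
l(J) = 8*J/5
X(S) = 48/5 (X(S) = 1*((8/5)*1 + 8) = 1*(8/5 + 8) = 1*(48/5) = 48/5)
(-43560 - 48717)/(X(j) + 21650) = (-43560 - 48717)/(48/5 + 21650) = -92277/108298/5 = -92277*5/108298 = -461385/108298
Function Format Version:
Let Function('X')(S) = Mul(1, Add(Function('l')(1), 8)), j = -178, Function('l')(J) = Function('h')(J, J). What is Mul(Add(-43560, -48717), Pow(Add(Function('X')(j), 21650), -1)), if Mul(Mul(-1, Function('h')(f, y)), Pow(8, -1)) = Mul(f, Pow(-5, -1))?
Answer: Rational(-461385, 108298) ≈ -4.2603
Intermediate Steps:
Function('h')(f, y) = Mul(Rational(8, 5), f) (Function('h')(f, y) = Mul(-8, Mul(f, Pow(-5, -1))) = Mul(-8, Mul(f, Rational(-1, 5))) = Mul(-8, Mul(Rational(-1, 5), f)) = Mul(Rational(8, 5), f))
Function('l')(J) = Mul(Rational(8, 5), J)
Function('X')(S) = Rational(48, 5) (Function('X')(S) = Mul(1, Add(Mul(Rational(8, 5), 1), 8)) = Mul(1, Add(Rational(8, 5), 8)) = Mul(1, Rational(48, 5)) = Rational(48, 5))
Mul(Add(-43560, -48717), Pow(Add(Function('X')(j), 21650), -1)) = Mul(Add(-43560, -48717), Pow(Add(Rational(48, 5), 21650), -1)) = Mul(-92277, Pow(Rational(108298, 5), -1)) = Mul(-92277, Rational(5, 108298)) = Rational(-461385, 108298)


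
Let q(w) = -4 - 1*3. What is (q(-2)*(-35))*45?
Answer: 11025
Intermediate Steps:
q(w) = -7 (q(w) = -4 - 3 = -7)
(q(-2)*(-35))*45 = -7*(-35)*45 = 245*45 = 11025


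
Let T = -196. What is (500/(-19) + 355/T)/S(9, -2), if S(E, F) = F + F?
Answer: 104745/14896 ≈ 7.0318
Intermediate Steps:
S(E, F) = 2*F
(500/(-19) + 355/T)/S(9, -2) = (500/(-19) + 355/(-196))/((2*(-2))) = (500*(-1/19) + 355*(-1/196))/(-4) = (-500/19 - 355/196)*(-¼) = -104745/3724*(-¼) = 104745/14896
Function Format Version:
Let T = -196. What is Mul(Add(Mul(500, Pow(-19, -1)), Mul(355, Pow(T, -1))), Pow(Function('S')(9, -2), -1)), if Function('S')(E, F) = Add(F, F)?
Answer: Rational(104745, 14896) ≈ 7.0318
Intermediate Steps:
Function('S')(E, F) = Mul(2, F)
Mul(Add(Mul(500, Pow(-19, -1)), Mul(355, Pow(T, -1))), Pow(Function('S')(9, -2), -1)) = Mul(Add(Mul(500, Pow(-19, -1)), Mul(355, Pow(-196, -1))), Pow(Mul(2, -2), -1)) = Mul(Add(Mul(500, Rational(-1, 19)), Mul(355, Rational(-1, 196))), Pow(-4, -1)) = Mul(Add(Rational(-500, 19), Rational(-355, 196)), Rational(-1, 4)) = Mul(Rational(-104745, 3724), Rational(-1, 4)) = Rational(104745, 14896)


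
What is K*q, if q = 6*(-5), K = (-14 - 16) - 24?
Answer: 1620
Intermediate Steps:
K = -54 (K = -30 - 24 = -54)
q = -30
K*q = -54*(-30) = 1620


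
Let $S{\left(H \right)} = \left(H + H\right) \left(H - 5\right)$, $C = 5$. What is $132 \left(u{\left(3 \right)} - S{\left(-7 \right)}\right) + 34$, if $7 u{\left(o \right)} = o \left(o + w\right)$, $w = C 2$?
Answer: $- \frac{149846}{7} \approx -21407.0$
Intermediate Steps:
$w = 10$ ($w = 5 \cdot 2 = 10$)
$S{\left(H \right)} = 2 H \left(-5 + H\right)$
$u{\left(o \right)} = \frac{o \left(10 + o\right)}{7}$ ($u{\left(o \right)} = \frac{o \left(o + 10\right)}{7} = \frac{o \left(10 + o\right)}{7}$)
$132 \left(u{\left(3 \right)} - S{\left(-7 \right)}\right) + 34 = 132 \left(\frac{1}{7} \cdot 3 \left(10 + 3\right) - 2 \left(-7\right) \left(-5 - 7\right)\right) + 34 = 132 \left(\frac{1}{7} \cdot 3 \cdot 13 - 2 \left(-7\right) \left(-12\right)\right) + 34 = 132 \left(\frac{39}{7} - 168\right) + 34 = 132 \left(- \frac{1137}{7}\right) + 34 = - \frac{150084}{7} + 34 = - \frac{149846}{7}$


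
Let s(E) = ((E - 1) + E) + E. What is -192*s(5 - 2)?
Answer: -1536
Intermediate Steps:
s(E) = -1 + 3*E (s(E) = ((-1 + E) + E) + E = (-1 + 2*E) + E = -1 + 3*E)
-192*s(5 - 2) = -192*(-1 + 3*(5 - 2)) = -192*(-1 + 3*3) = -192*(-1 + 9) = -192*8 = -1536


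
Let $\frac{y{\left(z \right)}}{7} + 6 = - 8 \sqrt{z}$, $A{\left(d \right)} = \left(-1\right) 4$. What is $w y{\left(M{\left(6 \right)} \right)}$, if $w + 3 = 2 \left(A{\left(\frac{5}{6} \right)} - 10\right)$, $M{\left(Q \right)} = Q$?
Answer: $1302 + 1736 \sqrt{6} \approx 5554.3$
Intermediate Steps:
$A{\left(d \right)} = -4$
$w = -31$ ($w = -3 + 2 \left(-4 - 10\right) = -3 + 2 \left(-14\right) = -3 - 28 = -31$)
$y{\left(z \right)} = -42 - 56 \sqrt{z}$ ($y{\left(z \right)} = -42 + 7 \left(- 8 \sqrt{z}\right) = -42 - 56 \sqrt{z}$)
$w y{\left(M{\left(6 \right)} \right)} = - 31 \left(-42 - 56 \sqrt{6}\right) = 1302 + 1736 \sqrt{6}$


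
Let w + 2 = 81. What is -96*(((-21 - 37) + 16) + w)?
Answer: -3552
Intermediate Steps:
w = 79 (w = -2 + 81 = 79)
-96*(((-21 - 37) + 16) + w) = -96*(((-21 - 37) + 16) + 79) = -96*((-58 + 16) + 79) = -96*(-42 + 79) = -96*37 = -3552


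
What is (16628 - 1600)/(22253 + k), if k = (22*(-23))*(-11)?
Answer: 15028/27819 ≈ 0.54021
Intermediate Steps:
k = 5566 (k = -506*(-11) = 5566)
(16628 - 1600)/(22253 + k) = (16628 - 1600)/(22253 + 5566) = 15028/27819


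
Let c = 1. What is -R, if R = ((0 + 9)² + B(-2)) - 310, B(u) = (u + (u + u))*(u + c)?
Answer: 223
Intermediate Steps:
B(u) = 3*u*(1 + u) (B(u) = (u + (u + u))*(u + 1) = (u + 2*u)*(1 + u) = (3*u)*(1 + u) = 3*u*(1 + u))
R = -223 (R = ((0 + 9)² + 3*(-2)*(1 - 2)) - 310 = (9² + 3*(-2)*(-1)) - 310 = (81 + 6) - 310 = 87 - 310 = -223)
-R = -1*(-223) = 223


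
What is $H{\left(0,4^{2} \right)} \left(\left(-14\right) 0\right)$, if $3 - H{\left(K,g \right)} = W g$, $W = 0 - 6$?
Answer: $0$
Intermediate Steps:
$W = -6$ ($W = 0 - 6 = -6$)
$H{\left(K,g \right)} = 3 + 6 g$ ($H{\left(K,g \right)} = 3 - - 6 g = 3 + 6 g$)
$H{\left(0,4^{2} \right)} \left(\left(-14\right) 0\right) = \left(3 + 6 \cdot 4^{2}\right) \left(\left(-14\right) 0\right) = \left(3 + 6 \cdot 16\right) 0 = \left(3 + 96\right) 0 = 99 \cdot 0 = 0$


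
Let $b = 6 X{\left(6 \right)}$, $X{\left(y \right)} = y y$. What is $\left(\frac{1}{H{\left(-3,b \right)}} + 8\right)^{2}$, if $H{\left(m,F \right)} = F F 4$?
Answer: $\frac{2229028098049}{34828517376} \approx 64.0$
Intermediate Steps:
$X{\left(y \right)} = y^{2}$
$b = 216$ ($b = 6 \cdot 6^{2} = 6 \cdot 36 = 216$)
$H{\left(m,F \right)} = 4 F^{2}$ ($H{\left(m,F \right)} = F^{2} \cdot 4 = 4 F^{2}$)
$\left(\frac{1}{H{\left(-3,b \right)}} + 8\right)^{2} = \left(\frac{1}{4 \cdot 216^{2}} + 8\right)^{2} = \left(\frac{1}{4 \cdot 46656} + 8\right)^{2} = \left(\frac{1}{186624} + 8\right)^{2} = \left(\frac{1492993}{186624}\right)^{2} = \frac{2229028098049}{34828517376}$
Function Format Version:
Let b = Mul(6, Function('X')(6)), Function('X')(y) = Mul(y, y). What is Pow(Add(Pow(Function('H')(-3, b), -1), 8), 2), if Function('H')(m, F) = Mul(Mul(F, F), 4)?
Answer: Rational(2229028098049, 34828517376) ≈ 64.000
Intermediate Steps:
Function('X')(y) = Pow(y, 2)
b = 216 (b = Mul(6, Pow(6, 2)) = Mul(6, 36) = 216)
Function('H')(m, F) = Mul(4, Pow(F, 2)) (Function('H')(m, F) = Mul(Pow(F, 2), 4) = Mul(4, Pow(F, 2)))
Pow(Add(Pow(Function('H')(-3, b), -1), 8), 2) = Pow(Add(Pow(Mul(4, Pow(216, 2)), -1), 8), 2) = Pow(Add(Pow(Mul(4, 46656), -1), 8), 2) = Pow(Add(Pow(186624, -1), 8), 2) = Pow(Add(Rational(1, 186624), 8), 2) = Pow(Rational(1492993, 186624), 2) = Rational(2229028098049, 34828517376)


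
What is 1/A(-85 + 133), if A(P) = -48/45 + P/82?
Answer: -615/296 ≈ -2.0777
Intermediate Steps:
A(P) = -16/15 + P/82 (A(P) = -48*1/45 + P*(1/82) = -16/15 + P/82)
1/A(-85 + 133) = 1/(-16/15 + (-85 + 133)/82) = 1/(-16/15 + (1/82)*48) = 1/(-16/15 + 24/41) = 1/(-296/615) = -615/296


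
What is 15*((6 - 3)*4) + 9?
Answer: 189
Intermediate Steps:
15*((6 - 3)*4) + 9 = 15*(3*4) + 9 = 15*12 + 9 = 180 + 9 = 189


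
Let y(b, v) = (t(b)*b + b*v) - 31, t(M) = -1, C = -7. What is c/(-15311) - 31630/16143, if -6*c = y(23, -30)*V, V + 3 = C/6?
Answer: -475946380/247165473 ≈ -1.9256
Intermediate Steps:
y(b, v) = -31 - b + b*v (y(b, v) = (-b + b*v) - 31 = -31 - b + b*v)
V = -25/6 (V = -3 - 7/6 = -25/6 ≈ -4.1667)
c = -1550/3 (c = -(-31 - 1*23 + 23*(-30))*(-25)/(6*6) = -(-31 - 23 - 690)*(-25)/(6*6) = -(-124)*(-25)/6 = -⅙*3100 = -1550/3 ≈ -516.67)
c/(-15311) - 31630/16143 = -1550/3/(-15311) - 31630/16143 = -1550/3*(-1/15311) - 31630*1/16143 = 1550/45933 - 31630/16143 = -475946380/247165473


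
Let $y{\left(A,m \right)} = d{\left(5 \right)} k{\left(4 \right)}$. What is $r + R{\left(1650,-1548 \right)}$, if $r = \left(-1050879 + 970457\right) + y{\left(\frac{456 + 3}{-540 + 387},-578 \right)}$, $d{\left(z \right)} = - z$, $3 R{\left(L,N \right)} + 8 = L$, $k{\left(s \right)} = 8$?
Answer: $- \frac{239744}{3} \approx -79915.0$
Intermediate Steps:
$R{\left(L,N \right)} = - \frac{8}{3} + \frac{L}{3}$
$y{\left(A,m \right)} = -40$ ($y{\left(A,m \right)} = \left(-1\right) 5 \cdot 8 = \left(-5\right) 8 = -40$)
$r = -80462$ ($r = \left(-1050879 + 970457\right) - 40 = -80422 - 40 = -80462$)
$r + R{\left(1650,-1548 \right)} = -80462 + \left(- \frac{8}{3} + \frac{1}{3} \cdot 1650\right) = -80462 + \left(- \frac{8}{3} + 550\right) = -80462 + \frac{1642}{3} = - \frac{239744}{3}$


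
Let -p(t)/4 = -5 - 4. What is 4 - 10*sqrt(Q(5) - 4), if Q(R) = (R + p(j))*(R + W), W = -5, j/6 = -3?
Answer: 4 - 20*I ≈ 4.0 - 20.0*I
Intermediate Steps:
j = -18 (j = 6*(-3) = -18)
p(t) = 36 (p(t) = -4*(-5 - 4) = -4*(-9) = 36)
Q(R) = (-5 + R)*(36 + R) (Q(R) = (R + 36)*(R - 5) = (36 + R)*(-5 + R) = (-5 + R)*(36 + R))
4 - 10*sqrt(Q(5) - 4) = 4 - 10*sqrt((-180 + 5**2 + 31*5) - 4) = 4 - 10*sqrt((-180 + 25 + 155) - 4) = 4 - 10*sqrt(0 - 4) = 4 - 20*I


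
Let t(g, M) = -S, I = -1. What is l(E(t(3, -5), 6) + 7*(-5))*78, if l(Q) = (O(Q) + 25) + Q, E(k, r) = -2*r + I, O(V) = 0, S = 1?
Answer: -1794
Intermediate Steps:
t(g, M) = -1 (t(g, M) = -1*1 = -1)
E(k, r) = -1 - 2*r (E(k, r) = -2*r - 1 = -1 - 2*r)
l(Q) = 25 + Q (l(Q) = (0 + 25) + Q = 25 + Q)
l(E(t(3, -5), 6) + 7*(-5))*78 = (25 + ((-1 - 2*6) + 7*(-5)))*78 = (25 + ((-1 - 12) - 35))*78 = (25 + (-13 - 35))*78 = (25 - 48)*78 = -23*78 = -1794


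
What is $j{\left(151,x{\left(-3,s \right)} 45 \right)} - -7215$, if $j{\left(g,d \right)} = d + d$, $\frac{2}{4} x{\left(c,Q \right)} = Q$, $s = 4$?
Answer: $7935$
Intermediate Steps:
$x{\left(c,Q \right)} = 2 Q$
$j{\left(g,d \right)} = 2 d$
$j{\left(151,x{\left(-3,s \right)} 45 \right)} - -7215 = 2 \cdot 2 \cdot 4 \cdot 45 - -7215 = 2 \cdot 8 \cdot 45 + 7215 = 2 \cdot 360 + 7215 = 720 + 7215 = 7935$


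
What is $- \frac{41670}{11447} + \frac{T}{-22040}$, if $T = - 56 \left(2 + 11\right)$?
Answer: $- \frac{113759173}{31536485} \approx -3.6072$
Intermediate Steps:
$T = -728$ ($T = \left(-56\right) 13 = -728$)
$- \frac{41670}{11447} + \frac{T}{-22040} = - \frac{41670}{11447} - \frac{728}{-22040} = \left(-41670\right) \frac{1}{11447} - - \frac{91}{2755} = - \frac{41670}{11447} + \frac{91}{2755} = - \frac{113759173}{31536485}$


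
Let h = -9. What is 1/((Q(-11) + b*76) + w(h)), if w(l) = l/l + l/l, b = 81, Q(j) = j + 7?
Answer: 1/6154 ≈ 0.00016250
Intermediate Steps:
Q(j) = 7 + j
w(l) = 2 (w(l) = 1 + 1 = 2)
1/((Q(-11) + b*76) + w(h)) = 1/(((7 - 11) + 81*76) + 2) = 1/((-4 + 6156) + 2) = 1/(6152 + 2) = 1/6154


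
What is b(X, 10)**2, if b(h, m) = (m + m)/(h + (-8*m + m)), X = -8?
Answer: 100/1521 ≈ 0.065746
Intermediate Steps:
b(h, m) = 2*m/(h - 7*m) (b(h, m) = (2*m)/(h - 7*m) = 2*m/(h - 7*m))
b(X, 10)**2 = (2*10/(-8 - 7*10))**2 = (2*10/(-8 - 70))**2 = (2*10/(-78))**2 = (2*10*(-1/78))**2 = (-10/39)**2 = 100/1521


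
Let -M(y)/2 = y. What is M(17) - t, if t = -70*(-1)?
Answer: -104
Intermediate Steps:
t = 70
M(y) = -2*y
M(17) - t = -2*17 - 1*70 = -34 - 70 = -104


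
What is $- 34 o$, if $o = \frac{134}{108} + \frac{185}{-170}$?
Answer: $- \frac{140}{27} \approx -5.1852$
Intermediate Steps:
$o = \frac{70}{459}$ ($o = 134 \cdot \frac{1}{108} + 185 \left(- \frac{1}{170}\right) = \frac{67}{54} - \frac{37}{34} = \frac{70}{459} \approx 0.15251$)
$- 34 o = \left(-34\right) \frac{70}{459} = - \frac{140}{27}$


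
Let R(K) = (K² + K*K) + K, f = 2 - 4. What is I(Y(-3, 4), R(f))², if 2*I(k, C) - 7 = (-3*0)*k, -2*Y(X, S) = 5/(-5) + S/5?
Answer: 49/4 ≈ 12.250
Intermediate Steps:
Y(X, S) = ½ - S/10 (Y(X, S) = -(5/(-5) + S/5)/2 = -(5*(-⅕) + S*(⅕))/2 = -(-1 + S/5)/2 = ½ - S/10)
f = -2
R(K) = K + 2*K² (R(K) = (K² + K²) + K = 2*K² + K = K + 2*K²)
I(k, C) = 7/2 (I(k, C) = 7/2 + ((-3*0)*k)/2 = 7/2 + (0*k)/2 = 7/2 + (½)*0 = 7/2 + 0 = 7/2)
I(Y(-3, 4), R(f))² = (7/2)² = 49/4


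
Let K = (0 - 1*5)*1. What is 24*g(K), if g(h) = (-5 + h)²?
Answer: 2400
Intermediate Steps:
K = -5 (K = (0 - 5)*1 = -5*1 = -5)
24*g(K) = 24*(-5 - 5)² = 24*(-10)² = 24*100 = 2400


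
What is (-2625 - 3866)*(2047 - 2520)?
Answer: 3070243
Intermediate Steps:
(-2625 - 3866)*(2047 - 2520) = -6491*(-473) = 3070243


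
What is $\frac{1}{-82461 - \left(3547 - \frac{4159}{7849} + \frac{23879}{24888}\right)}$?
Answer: $- \frac{195345912}{16801395116375} \approx -1.1627 \cdot 10^{-5}$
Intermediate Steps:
$\frac{1}{-82461 - \left(3547 - \frac{4159}{7849} + \frac{23879}{24888}\right)} = \frac{1}{-82461 - \frac{692975866943}{195345912}} = \frac{1}{- \frac{16801395116375}{195345912}} = - \frac{195345912}{16801395116375}$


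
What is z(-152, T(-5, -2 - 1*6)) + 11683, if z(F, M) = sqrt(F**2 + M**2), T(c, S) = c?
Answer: 11683 + sqrt(23129) ≈ 11835.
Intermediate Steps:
z(-152, T(-5, -2 - 1*6)) + 11683 = sqrt((-152)**2 + (-5)**2) + 11683 = sqrt(23104 + 25) + 11683 = sqrt(23129) + 11683 = 11683 + sqrt(23129)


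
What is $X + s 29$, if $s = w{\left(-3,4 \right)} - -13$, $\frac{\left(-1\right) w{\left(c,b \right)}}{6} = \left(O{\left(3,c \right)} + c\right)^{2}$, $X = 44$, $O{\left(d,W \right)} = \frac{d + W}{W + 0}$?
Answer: $-1145$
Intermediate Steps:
$O{\left(d,W \right)} = \frac{W + d}{W}$
$w{\left(c,b \right)} = - 6 \left(c + \frac{3 + c}{c}\right)^{2}$ ($w{\left(c,b \right)} = - 6 \left(\frac{c + 3}{c} + c\right)^{2} = - 6 \left(\frac{3 + c}{c} + c\right)^{2} = - 6 \left(c + \frac{3 + c}{c}\right)^{2}$)
$s = -41$ ($s = - \frac{6 \left(3 - 3 + \left(-3\right)^{2}\right)^{2}}{9} - -13 = \left(-6\right) \frac{1}{9} \left(3 - 3 + 9\right)^{2} + 13 = \left(-6\right) \frac{1}{9} \cdot 9^{2} + 13 = \left(-6\right) \frac{1}{9} \cdot 81 + 13 = -54 + 13 = -41$)
$X + s 29 = 44 - 1189 = -1145$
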